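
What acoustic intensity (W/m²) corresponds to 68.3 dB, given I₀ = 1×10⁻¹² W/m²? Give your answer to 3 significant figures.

6.76e-06 W/m²

I = I₀·10^(L/10) = 10⁻¹² × 10^(68.3/10) = 10^(-5.170).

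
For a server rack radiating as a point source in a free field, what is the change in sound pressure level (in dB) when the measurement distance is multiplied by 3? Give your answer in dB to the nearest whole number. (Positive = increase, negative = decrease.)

With spherical spreading the level changes by −20·log₁₀(r₂/r₁).
ΔL = −20·log₁₀(3) = -9.54 dB.

-10 dB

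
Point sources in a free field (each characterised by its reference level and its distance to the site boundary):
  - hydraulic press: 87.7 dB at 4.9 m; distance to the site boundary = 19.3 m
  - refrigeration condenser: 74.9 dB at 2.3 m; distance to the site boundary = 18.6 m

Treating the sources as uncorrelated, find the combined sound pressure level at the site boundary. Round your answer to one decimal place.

75.8 dB

First find each source's level at the receiver (point-source: −20·log₁₀(r/r_ref)), then combine on an intensity basis.
hydraulic press: 87.7 − 20·log₁₀(19.3/4.9) = 87.7 − 11.91 = 75.79 dB.
refrigeration condenser: 74.9 − 20·log₁₀(18.6/2.3) = 74.9 − 18.16 = 56.74 dB.
Σ 10^(L/10) = 3.843e+07 → L_total = 10·log₁₀(3.843e+07) = 75.85 dB.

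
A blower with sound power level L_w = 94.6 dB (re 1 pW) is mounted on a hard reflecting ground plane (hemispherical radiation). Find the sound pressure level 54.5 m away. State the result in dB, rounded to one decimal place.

51.9 dB

L_p = L_w − 10·log₁₀(2π·r²) with r = 54.5 m.
2π·r² = 1.866e+04 m², 10·log₁₀ of that is 42.710 dB.
L_p = 94.6 − 42.710 = 51.89 dB.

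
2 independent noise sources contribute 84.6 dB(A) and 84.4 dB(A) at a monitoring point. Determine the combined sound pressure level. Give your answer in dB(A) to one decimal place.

For uncorrelated sources the intensities add, so convert each level to linear form, sum, and take 10·log₁₀ of the total.
Σ 10^(L/10) = 10^(84.6/10) + 10^(84.4/10) = 5.638e+08.
L_total = 10·log₁₀(5.638e+08) = 87.51 dB(A).

87.5 dB(A)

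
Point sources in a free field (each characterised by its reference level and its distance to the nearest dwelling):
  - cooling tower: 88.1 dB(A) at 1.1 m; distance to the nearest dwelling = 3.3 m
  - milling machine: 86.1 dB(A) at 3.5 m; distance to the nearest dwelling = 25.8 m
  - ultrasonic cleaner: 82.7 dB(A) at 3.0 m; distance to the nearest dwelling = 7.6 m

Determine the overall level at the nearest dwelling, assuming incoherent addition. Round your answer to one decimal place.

80.3 dB(A)

Apply inverse-square spreading to bring every level to the receiver, then sum 10^(L/10).
cooling tower: 88.1 − 20·log₁₀(3.3/1.1) = 88.1 − 9.54 = 78.56 dB(A).
milling machine: 86.1 − 20·log₁₀(25.8/3.5) = 86.1 − 17.35 = 68.75 dB(A).
ultrasonic cleaner: 82.7 − 20·log₁₀(7.6/3.0) = 82.7 − 8.07 = 74.63 dB(A).
Σ 10^(L/10) = 1.083e+08 → L_total = 10·log₁₀(1.083e+08) = 80.34 dB(A).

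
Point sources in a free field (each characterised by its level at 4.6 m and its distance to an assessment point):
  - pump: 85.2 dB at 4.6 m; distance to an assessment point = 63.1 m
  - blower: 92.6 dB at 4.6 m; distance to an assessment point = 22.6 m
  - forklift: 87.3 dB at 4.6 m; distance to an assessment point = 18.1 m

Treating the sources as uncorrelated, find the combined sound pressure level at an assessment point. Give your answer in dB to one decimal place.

Propagate each source to the receiver with L = L_ref − 20·log₁₀(r/r_ref), then add intensities.
pump: 85.2 − 20·log₁₀(63.1/4.6) = 85.2 − 22.75 = 62.45 dB.
blower: 92.6 − 20·log₁₀(22.6/4.6) = 92.6 − 13.83 = 78.77 dB.
forklift: 87.3 − 20·log₁₀(18.1/4.6) = 87.3 − 11.90 = 75.40 dB.
Σ 10^(L/10) = 1.118e+08 → L_total = 10·log₁₀(1.118e+08) = 80.49 dB.

80.5 dB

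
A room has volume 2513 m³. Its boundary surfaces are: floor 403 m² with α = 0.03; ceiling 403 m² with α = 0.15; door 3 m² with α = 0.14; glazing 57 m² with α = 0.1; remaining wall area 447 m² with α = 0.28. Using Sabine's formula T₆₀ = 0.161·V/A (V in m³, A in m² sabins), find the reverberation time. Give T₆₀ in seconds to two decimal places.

1.99 s

A = Σ Sᵢαᵢ = 403·0.03 + 403·0.15 + 3·0.14 + 57·0.1 + 447·0.28 = 203.82 m².
T₆₀ = 0.161·V/A = 0.161·2513/203.82 = 1.985 s.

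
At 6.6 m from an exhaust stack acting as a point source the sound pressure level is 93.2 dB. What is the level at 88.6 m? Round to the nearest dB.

For a point source, L₂ = L₁ − 20·log₁₀(r₂/r₁).
L₂ = 93.2 − 20·log₁₀(88.6/6.6) = 93.2 − 22.558 = 70.64 dB.

71 dB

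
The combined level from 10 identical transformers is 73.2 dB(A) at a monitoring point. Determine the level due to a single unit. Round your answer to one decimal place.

63.2 dB(A)

For N identical incoherent sources L_total = L₁ + 10·log₁₀ N, so L₁ = 73.2 − 10·log₁₀(10) = 73.2 − 10.000.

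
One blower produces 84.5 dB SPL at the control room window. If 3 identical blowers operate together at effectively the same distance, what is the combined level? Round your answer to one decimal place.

N identical incoherent sources raise the level by 10·log₁₀ N.
L_total = 84.5 + 10·log₁₀(3) = 84.5 + 4.771 = 89.27 dB SPL.

89.3 dB SPL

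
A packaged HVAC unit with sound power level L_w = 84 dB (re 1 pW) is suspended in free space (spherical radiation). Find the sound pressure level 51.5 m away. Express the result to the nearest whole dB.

The power spreads over a sphere of area 4π·r², so L_p = L_w − 10·log₁₀(4π·r²).
4π·r² = 3.333e+04 m², 10·log₁₀ of that is 45.228 dB.
L_p = 84 − 45.228 = 38.77 dB.

39 dB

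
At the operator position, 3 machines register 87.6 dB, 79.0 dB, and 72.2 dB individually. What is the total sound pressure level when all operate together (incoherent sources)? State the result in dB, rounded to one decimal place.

88.3 dB

Incoherent sources combine by intensity addition: L_total = 10·log₁₀(Σ 10^(L_i/10)).
Σ 10^(L/10) = 10^(87.6/10) + 10^(79.0/10) + 10^(72.2/10) = 6.715e+08.
L_total = 10·log₁₀(6.715e+08) = 88.27 dB.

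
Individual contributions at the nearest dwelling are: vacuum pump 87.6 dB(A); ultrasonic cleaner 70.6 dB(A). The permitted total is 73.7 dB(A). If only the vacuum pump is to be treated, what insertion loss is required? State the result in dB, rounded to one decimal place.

16.8 dB

The untreated sources together contribute 10^(70.6/10) = 1.148e+07, i.e. 70.60 dB(A).
To meet 73.7 dB(A) overall, the treated vacuum pump may contribute at most 10^(73.7/10) − 1.148e+07 = 1.196e+07, i.e. 70.78 dB(A).
Required insertion loss = 87.6 − 70.78 = 16.82 dB.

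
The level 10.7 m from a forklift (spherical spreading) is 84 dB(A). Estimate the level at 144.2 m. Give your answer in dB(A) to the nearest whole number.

61 dB(A)

For a point source, L₂ = L₁ − 20·log₁₀(r₂/r₁).
L₂ = 84 − 20·log₁₀(144.2/10.7) = 84 − 22.592 = 61.41 dB(A).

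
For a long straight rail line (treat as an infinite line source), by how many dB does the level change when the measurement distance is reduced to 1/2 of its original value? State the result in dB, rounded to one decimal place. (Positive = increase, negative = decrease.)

A line source loses 3 dB per doubling of distance; generally ΔL = −10·log₁₀(r₂/r₁).
ΔL = −10·log₁₀(0.5) = +3.01 dB.

+3.0 dB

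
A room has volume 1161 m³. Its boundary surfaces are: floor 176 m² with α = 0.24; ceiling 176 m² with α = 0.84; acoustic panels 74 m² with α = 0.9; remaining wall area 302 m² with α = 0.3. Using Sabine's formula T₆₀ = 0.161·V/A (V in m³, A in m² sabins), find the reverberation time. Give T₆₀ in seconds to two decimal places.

A = Σ Sᵢαᵢ = 176·0.24 + 176·0.84 + 74·0.9 + 302·0.3 = 347.28 m².
T₆₀ = 0.161 × 1161 / 347.28 = 0.538 s.

0.54 s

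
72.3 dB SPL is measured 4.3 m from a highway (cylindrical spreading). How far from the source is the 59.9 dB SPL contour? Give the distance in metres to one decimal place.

Line-source spreading drops the level by 10·log₁₀(r₂/r₁); inverting, r₂/r₁ = 10^(ΔL/10).
r₂ = 4.3·10^((72.3−59.9)/10) = 4.3·10^(12.4/10) = 74.73 m.

74.7 m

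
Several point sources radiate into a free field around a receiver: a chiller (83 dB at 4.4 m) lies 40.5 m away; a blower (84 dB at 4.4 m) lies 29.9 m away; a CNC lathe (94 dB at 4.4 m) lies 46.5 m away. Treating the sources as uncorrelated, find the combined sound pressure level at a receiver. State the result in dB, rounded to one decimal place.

Apply inverse-square spreading to bring every level to the receiver, then sum 10^(L/10).
chiller: 83 − 20·log₁₀(40.5/4.4) = 83 − 19.28 = 63.72 dB.
blower: 84 − 20·log₁₀(29.9/4.4) = 84 − 16.64 = 67.36 dB.
CNC lathe: 94 − 20·log₁₀(46.5/4.4) = 94 − 20.48 = 73.52 dB.
Σ 10^(L/10) = 3.029e+07 → L_total = 10·log₁₀(3.029e+07) = 74.81 dB.

74.8 dB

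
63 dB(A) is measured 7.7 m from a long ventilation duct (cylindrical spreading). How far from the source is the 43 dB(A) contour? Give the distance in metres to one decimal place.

The 20.0 dB drop corresponds to a distance ratio of 10^(20.0/10) for a line source.
r₂ = 7.7·10^((63−43)/10) = 7.7·10^(20.0/10) = 770.00 m.

770.0 m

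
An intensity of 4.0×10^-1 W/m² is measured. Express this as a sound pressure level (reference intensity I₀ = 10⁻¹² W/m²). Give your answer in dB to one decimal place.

116.0 dB

Dividing by I₀ shifts the exponent by 12: I/I₀ = 4.0×10^11.
L = 10·(0.6021 + 11) = 116.02 dB.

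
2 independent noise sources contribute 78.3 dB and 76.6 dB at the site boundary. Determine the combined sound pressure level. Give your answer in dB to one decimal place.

80.5 dB

Incoherent sources combine by intensity addition: L_total = 10·log₁₀(Σ 10^(L_i/10)).
Σ 10^(L/10) = 10^(78.3/10) + 10^(76.6/10) = 1.133e+08.
L_total = 10·log₁₀(1.133e+08) = 80.54 dB.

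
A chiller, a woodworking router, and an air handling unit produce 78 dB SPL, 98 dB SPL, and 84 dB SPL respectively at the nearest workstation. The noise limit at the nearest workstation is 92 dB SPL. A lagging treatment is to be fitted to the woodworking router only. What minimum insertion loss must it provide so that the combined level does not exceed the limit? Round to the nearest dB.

7 dB

The untreated sources together contribute 10^(78/10) + 10^(84/10) = 3.143e+08, i.e. 84.97 dB SPL.
To meet 92 dB SPL overall, the treated woodworking router may contribute at most 10^(92/10) − 3.143e+08 = 1.271e+09, i.e. 91.04 dB SPL.
Required insertion loss = 98 − 91.04 = 6.96 dB.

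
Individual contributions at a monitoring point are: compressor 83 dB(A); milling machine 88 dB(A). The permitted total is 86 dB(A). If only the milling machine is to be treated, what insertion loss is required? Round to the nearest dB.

Everything except the milling machine sums to 10^(83/10) = 1.995e+08 in linear terms, 83.00 dB(A).
The limit corresponds to 10^(86/10) = 3.981e+08; subtracting the fixed part leaves 1.986e+08 for the milling machine, i.e. 82.98 dB(A).
So the milling machine must be reduced from 88 to 82.98 dB(A): IL = 5.02 dB.

5 dB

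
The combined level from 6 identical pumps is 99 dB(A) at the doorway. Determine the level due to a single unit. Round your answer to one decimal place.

91.2 dB(A)

Dividing the total intensity by 6 lowers the level by 10·log₁₀ 6 = 7.782 dB: L₁ = 99 − 7.782.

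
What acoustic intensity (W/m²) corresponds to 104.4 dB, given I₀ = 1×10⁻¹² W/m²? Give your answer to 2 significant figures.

I = I₀·10^(L/10) = 10⁻¹² × 10^(104.4/10) = 10^(-1.560).

0.028 W/m²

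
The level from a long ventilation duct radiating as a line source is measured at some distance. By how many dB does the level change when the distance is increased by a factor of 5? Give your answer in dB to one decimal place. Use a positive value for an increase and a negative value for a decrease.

-7.0 dB

With cylindrical spreading the level changes by −10·log₁₀(r₂/r₁).
ΔL = −10·log₁₀(5) = -6.99 dB.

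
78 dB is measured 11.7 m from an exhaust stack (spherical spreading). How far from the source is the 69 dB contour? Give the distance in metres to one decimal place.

33.0 m

Point-source spreading drops the level by 20·log₁₀(r₂/r₁); inverting, r₂/r₁ = 10^(ΔL/20).
r₂ = 11.7·10^((78−69)/20) = 11.7·10^(9.0/20) = 32.98 m.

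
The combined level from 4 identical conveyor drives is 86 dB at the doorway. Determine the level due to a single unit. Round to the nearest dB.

For N identical incoherent sources L_total = L₁ + 10·log₁₀ N, so L₁ = 86 − 10·log₁₀(4) = 86 − 6.021.

80 dB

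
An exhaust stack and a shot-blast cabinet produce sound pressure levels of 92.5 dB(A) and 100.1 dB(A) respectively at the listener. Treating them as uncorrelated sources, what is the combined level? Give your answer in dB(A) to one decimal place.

100.8 dB(A)

For uncorrelated sources the intensities add, so convert each level to linear form, sum, and take 10·log₁₀ of the total.
Σ 10^(L/10) = 10^(92.5/10) + 10^(100.1/10) = 1.201e+10.
L_total = 10·log₁₀(1.201e+10) = 100.80 dB(A).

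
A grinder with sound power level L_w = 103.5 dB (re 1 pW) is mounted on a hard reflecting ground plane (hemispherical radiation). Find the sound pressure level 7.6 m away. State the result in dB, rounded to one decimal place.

77.9 dB

Free-field hemispherical radiation: L_p = L_w − 10·log₁₀(2π·r²), r = 7.6 m.
2π·r² = 362.9 m², 10·log₁₀ of that is 25.598 dB.
L_p = 103.5 − 25.598 = 77.90 dB.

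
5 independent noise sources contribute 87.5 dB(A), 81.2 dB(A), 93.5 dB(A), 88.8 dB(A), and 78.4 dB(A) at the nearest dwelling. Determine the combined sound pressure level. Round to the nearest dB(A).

Incoherent sources combine by intensity addition: L_total = 10·log₁₀(Σ 10^(L_i/10)).
Σ 10^(L/10) = 10^(87.5/10) + 10^(81.2/10) + 10^(93.5/10) + 10^(88.8/10) + 10^(78.4/10) = 3.761e+09.
L_total = 10·log₁₀(3.761e+09) = 95.75 dB(A).

96 dB(A)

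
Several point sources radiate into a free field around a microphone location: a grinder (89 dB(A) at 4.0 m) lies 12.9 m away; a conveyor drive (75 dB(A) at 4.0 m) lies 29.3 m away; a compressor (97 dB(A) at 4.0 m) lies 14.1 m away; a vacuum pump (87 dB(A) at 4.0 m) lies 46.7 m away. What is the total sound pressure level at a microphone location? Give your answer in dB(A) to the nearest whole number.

87 dB(A)

First find each source's level at the receiver (point-source: −20·log₁₀(r/r_ref)), then combine on an intensity basis.
grinder: 89 − 20·log₁₀(12.9/4.0) = 89 − 10.17 = 78.83 dB(A).
conveyor drive: 75 − 20·log₁₀(29.3/4.0) = 75 − 17.30 = 57.70 dB(A).
compressor: 97 − 20·log₁₀(14.1/4.0) = 97 − 10.94 = 86.06 dB(A).
vacuum pump: 87 − 20·log₁₀(46.7/4.0) = 87 − 21.35 = 65.65 dB(A).
Σ 10^(L/10) = 4.840e+08 → L_total = 10·log₁₀(4.840e+08) = 86.85 dB(A).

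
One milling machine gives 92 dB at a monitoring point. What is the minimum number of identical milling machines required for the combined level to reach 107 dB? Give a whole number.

32

The shortfall is 107 − 92 = 15.0 dB, and N units add 10·log₁₀ N, so need 10·log₁₀ N ≥ 15.0.
N ≥ 10^(15.0/10) = 31.623, so N = 32.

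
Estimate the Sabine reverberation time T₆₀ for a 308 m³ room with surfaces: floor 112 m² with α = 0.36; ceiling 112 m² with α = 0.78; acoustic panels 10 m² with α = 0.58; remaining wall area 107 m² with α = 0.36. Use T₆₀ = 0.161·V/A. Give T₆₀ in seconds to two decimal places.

Summing Sᵢαᵢ: 112·0.36 + 112·0.78 + 10·0.58 + 107·0.36 = 172.00 m².
T₆₀ = 0.161·V/A = 0.161·308/172.00 = 0.288 s.

0.29 s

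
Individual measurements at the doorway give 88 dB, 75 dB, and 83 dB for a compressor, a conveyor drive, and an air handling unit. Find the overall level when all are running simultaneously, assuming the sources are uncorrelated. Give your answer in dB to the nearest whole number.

89 dB

Incoherent sources combine by intensity addition: L_total = 10·log₁₀(Σ 10^(L_i/10)).
Σ 10^(L/10) = 10^(88/10) + 10^(75/10) + 10^(83/10) = 8.621e+08.
L_total = 10·log₁₀(8.621e+08) = 89.36 dB.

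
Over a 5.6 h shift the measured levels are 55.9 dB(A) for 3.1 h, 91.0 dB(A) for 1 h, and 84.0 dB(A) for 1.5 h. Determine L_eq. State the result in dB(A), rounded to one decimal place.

84.7 dB(A)

The energy average is taken in the linear domain: L_eq = 10·log₁₀[(Σ tᵢ·10^(Lᵢ/10))/T], T = 5.6 h.
Σ tᵢ·10^(Lᵢ/10) = 3.1·10^(55.9/10) + 1·10^(91.0/10) + 1.5·10^(84.0/10) = 1.637e+09.
L_eq = 10·log₁₀(1.637e+09/5.6) = 84.66 dB(A).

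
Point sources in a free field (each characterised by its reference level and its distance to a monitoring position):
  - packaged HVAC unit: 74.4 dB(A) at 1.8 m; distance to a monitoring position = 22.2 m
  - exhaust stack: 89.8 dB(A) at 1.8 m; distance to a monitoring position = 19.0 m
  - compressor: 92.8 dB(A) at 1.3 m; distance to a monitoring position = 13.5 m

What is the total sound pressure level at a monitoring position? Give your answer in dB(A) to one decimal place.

74.2 dB(A)

First find each source's level at the receiver (point-source: −20·log₁₀(r/r_ref)), then combine on an intensity basis.
packaged HVAC unit: 74.4 − 20·log₁₀(22.2/1.8) = 74.4 − 21.82 = 52.58 dB(A).
exhaust stack: 89.8 − 20·log₁₀(19.0/1.8) = 89.8 − 20.47 = 69.33 dB(A).
compressor: 92.8 − 20·log₁₀(13.5/1.3) = 92.8 − 20.33 = 72.47 dB(A).
Σ 10^(L/10) = 2.642e+07 → L_total = 10·log₁₀(2.642e+07) = 74.22 dB(A).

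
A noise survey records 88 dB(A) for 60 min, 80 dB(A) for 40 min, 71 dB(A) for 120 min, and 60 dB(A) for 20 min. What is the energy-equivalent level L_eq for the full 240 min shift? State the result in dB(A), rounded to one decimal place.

82.6 dB(A)

The energy average is taken in the linear domain: L_eq = 10·log₁₀[(Σ tᵢ·10^(Lᵢ/10))/T], T = 240 min.
Σ tᵢ·10^(Lᵢ/10) = 60·10^(88/10) + 40·10^(80/10) + 120·10^(71/10) + 20·10^(60/10) = 4.339e+10.
L_eq = 10·log₁₀(4.339e+10/240) = 82.57 dB(A).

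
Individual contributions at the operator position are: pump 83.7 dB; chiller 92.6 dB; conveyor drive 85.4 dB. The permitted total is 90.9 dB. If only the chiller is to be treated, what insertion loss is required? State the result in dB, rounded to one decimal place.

4.5 dB

The untreated sources together contribute 10^(83.7/10) + 10^(85.4/10) = 5.812e+08, i.e. 87.64 dB.
To meet 90.9 dB overall, the treated chiller may contribute at most 10^(90.9/10) − 5.812e+08 = 6.491e+08, i.e. 88.12 dB.
Required insertion loss = 92.6 − 88.12 = 4.48 dB.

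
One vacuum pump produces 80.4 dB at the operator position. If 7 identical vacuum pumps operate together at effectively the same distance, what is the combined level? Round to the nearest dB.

With 7 equal, uncorrelated contributions the intensity is 7× that of one unit, giving a rise of 10·log₁₀ 7.
L_total = 80.4 + 10·log₁₀(7) = 80.4 + 8.451 = 88.85 dB.

89 dB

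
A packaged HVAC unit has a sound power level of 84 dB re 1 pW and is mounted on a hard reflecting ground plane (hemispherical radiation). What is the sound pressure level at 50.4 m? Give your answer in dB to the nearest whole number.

L_p = L_w − 10·log₁₀(2π·r²) with r = 50.4 m.
2π·r² = 1.596e+04 m², 10·log₁₀ of that is 42.030 dB.
L_p = 84 − 42.030 = 41.97 dB.

42 dB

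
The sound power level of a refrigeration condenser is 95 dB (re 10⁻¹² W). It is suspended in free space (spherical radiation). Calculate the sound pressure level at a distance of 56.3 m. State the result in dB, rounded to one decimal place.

49.0 dB

L_p = L_w − 10·log₁₀(4π·r²) with r = 56.3 m.
4π·r² = 3.983e+04 m², 10·log₁₀ of that is 46.002 dB.
L_p = 95 − 46.002 = 49.00 dB.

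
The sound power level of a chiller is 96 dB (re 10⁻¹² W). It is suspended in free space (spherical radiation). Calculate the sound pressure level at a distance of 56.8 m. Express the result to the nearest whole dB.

Free-field spherical radiation: L_p = L_w − 10·log₁₀(4π·r²), r = 56.8 m.
4π·r² = 4.054e+04 m², 10·log₁₀ of that is 46.079 dB.
L_p = 96 − 46.079 = 49.92 dB.

50 dB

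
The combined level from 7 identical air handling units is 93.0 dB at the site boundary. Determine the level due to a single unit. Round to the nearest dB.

7 equal contributions raise the level by 10·log₁₀ 7 = 8.451 dB, so each unit alone gives 93.0 − 8.451.

85 dB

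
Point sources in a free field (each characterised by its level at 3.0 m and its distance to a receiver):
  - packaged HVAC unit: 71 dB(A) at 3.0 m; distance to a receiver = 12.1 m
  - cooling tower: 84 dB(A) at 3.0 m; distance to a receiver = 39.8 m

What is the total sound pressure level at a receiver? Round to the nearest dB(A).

Propagate each source to the receiver with L = L_ref − 20·log₁₀(r/r_ref), then add intensities.
packaged HVAC unit: 71 − 20·log₁₀(12.1/3.0) = 71 − 12.11 = 58.89 dB(A).
cooling tower: 84 − 20·log₁₀(39.8/3.0) = 84 − 22.46 = 61.54 dB(A).
Σ 10^(L/10) = 2.201e+06 → L_total = 10·log₁₀(2.201e+06) = 63.43 dB(A).

63 dB(A)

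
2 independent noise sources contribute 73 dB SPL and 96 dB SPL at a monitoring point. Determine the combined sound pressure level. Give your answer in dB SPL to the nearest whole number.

96 dB SPL

For uncorrelated sources the intensities add, so convert each level to linear form, sum, and take 10·log₁₀ of the total.
Σ 10^(L/10) = 10^(73/10) + 10^(96/10) = 4.001e+09.
L_total = 10·log₁₀(4.001e+09) = 96.02 dB SPL.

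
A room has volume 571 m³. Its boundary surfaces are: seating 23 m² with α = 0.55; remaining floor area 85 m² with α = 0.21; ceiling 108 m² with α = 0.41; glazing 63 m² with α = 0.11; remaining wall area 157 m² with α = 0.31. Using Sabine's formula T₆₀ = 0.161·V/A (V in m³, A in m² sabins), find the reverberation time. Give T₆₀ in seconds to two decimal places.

Summing Sᵢαᵢ: 23·0.55 + 85·0.21 + 108·0.41 + 63·0.11 + 157·0.31 = 130.38 m².
T₆₀ = 0.161·V/A = 0.161·571/130.38 = 0.705 s.

0.71 s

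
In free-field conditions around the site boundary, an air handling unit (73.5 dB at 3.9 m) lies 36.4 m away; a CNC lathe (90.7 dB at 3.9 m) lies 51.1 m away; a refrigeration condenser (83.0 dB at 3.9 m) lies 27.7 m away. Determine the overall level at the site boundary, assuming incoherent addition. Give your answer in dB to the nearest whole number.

Propagate each source to the receiver with L = L_ref − 20·log₁₀(r/r_ref), then add intensities.
air handling unit: 73.5 − 20·log₁₀(36.4/3.9) = 73.5 − 19.40 = 54.10 dB.
CNC lathe: 90.7 − 20·log₁₀(51.1/3.9) = 90.7 − 22.35 = 68.35 dB.
refrigeration condenser: 83.0 − 20·log₁₀(27.7/3.9) = 83.0 − 17.03 = 65.97 dB.
Σ 10^(L/10) = 1.106e+07 → L_total = 10·log₁₀(1.106e+07) = 70.44 dB.

70 dB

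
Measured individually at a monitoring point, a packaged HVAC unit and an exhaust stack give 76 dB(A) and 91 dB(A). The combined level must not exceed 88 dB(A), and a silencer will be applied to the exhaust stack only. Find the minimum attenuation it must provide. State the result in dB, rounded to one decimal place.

3.3 dB

Fixed contribution from the other source: Σ 10^(L/10) = 10^(76/10) = 3.981e+07 (76.00 dB(A)).
The limit corresponds to 10^(88/10) = 6.310e+08; subtracting the fixed part leaves 5.911e+08 for the exhaust stack, i.e. 87.72 dB(A).
So the exhaust stack must be reduced from 91 to 87.72 dB(A): IL = 3.28 dB.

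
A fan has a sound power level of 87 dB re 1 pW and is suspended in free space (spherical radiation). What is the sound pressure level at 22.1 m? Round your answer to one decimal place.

The power spreads over a sphere of area 4π·r², so L_p = L_w − 10·log₁₀(4π·r²).
4π·r² = 6138 m², 10·log₁₀ of that is 37.880 dB.
L_p = 87 − 37.880 = 49.12 dB.

49.1 dB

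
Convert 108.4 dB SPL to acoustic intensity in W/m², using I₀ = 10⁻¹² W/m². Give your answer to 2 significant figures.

I/I₀ = 10^(108.4/10) = 6.918e+10, so I = 6.918e+10 × 10⁻¹² W/m².

0.069 W/m²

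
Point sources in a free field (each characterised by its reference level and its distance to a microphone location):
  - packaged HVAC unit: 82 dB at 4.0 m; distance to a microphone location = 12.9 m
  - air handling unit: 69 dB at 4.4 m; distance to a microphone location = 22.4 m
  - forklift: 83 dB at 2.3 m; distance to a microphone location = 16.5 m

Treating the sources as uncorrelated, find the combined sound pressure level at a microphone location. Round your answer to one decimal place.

Propagate each source to the receiver with L = L_ref − 20·log₁₀(r/r_ref), then add intensities.
packaged HVAC unit: 82 − 20·log₁₀(12.9/4.0) = 82 − 10.17 = 71.83 dB.
air handling unit: 69 − 20·log₁₀(22.4/4.4) = 69 − 14.14 = 54.86 dB.
forklift: 83 − 20·log₁₀(16.5/2.3) = 83 − 17.12 = 65.88 dB.
Σ 10^(L/10) = 1.942e+07 → L_total = 10·log₁₀(1.942e+07) = 72.88 dB.

72.9 dB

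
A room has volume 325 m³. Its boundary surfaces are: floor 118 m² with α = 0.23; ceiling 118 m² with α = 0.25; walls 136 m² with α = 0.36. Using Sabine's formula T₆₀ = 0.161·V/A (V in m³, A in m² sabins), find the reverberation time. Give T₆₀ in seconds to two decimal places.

A = Σ Sᵢαᵢ = 118·0.23 + 118·0.25 + 136·0.36 = 105.60 m².
T₆₀ = 0.161 × 325 / 105.60 = 0.496 s.

0.50 s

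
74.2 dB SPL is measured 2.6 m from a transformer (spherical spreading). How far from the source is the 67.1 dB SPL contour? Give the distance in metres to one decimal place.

5.9 m

Point-source spreading drops the level by 20·log₁₀(r₂/r₁); inverting, r₂/r₁ = 10^(ΔL/20).
r₂ = 2.6·10^((74.2−67.1)/20) = 2.6·10^(7.1/20) = 5.89 m.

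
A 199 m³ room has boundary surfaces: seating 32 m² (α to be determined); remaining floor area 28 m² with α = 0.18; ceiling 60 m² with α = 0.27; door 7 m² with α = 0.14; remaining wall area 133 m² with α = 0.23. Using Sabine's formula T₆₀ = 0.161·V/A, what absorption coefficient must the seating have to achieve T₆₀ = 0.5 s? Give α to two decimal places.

0.35

Required total absorption A = 0.161·199/0.5 = 64.08 m².
Absorption from the other surfaces = 28·0.18 + 60·0.27 + 7·0.14 + 133·0.23 = 52.81 m², so the seating must supply 11.27 m² over 32 m².
α = 11.27/32 = 0.352.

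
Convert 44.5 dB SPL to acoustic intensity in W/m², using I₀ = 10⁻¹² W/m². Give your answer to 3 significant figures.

L = 10·log₁₀(I/I₀) ⇒ I = I₀·10^(L/10) = 10⁻¹² × 10^4.45.

2.82e-08 W/m²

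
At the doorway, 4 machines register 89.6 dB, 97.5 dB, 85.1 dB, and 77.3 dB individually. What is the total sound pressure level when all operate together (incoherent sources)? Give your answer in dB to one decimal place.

For uncorrelated sources the intensities add, so convert each level to linear form, sum, and take 10·log₁₀ of the total.
Σ 10^(L/10) = 10^(89.6/10) + 10^(97.5/10) + 10^(85.1/10) + 10^(77.3/10) = 6.913e+09.
L_total = 10·log₁₀(6.913e+09) = 98.40 dB.

98.4 dB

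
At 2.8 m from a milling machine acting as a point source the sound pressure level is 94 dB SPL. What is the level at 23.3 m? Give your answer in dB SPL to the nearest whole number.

76 dB SPL

Spherical spreading from a point source gives a 20·log₁₀(r₂/r₁) drop.
L₂ = 94 − 20·log₁₀(23.3/2.8) = 94 − 18.404 = 75.60 dB SPL.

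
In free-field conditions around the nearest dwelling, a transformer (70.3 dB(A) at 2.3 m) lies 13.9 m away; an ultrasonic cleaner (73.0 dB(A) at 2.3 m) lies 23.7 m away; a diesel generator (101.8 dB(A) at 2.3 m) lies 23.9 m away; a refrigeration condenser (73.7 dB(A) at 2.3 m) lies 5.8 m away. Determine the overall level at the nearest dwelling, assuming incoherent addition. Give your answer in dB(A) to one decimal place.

81.6 dB(A)

Apply inverse-square spreading to bring every level to the receiver, then sum 10^(L/10).
transformer: 70.3 − 20·log₁₀(13.9/2.3) = 70.3 − 15.63 = 54.67 dB(A).
ultrasonic cleaner: 73.0 − 20·log₁₀(23.7/2.3) = 73.0 − 20.26 = 52.74 dB(A).
diesel generator: 101.8 − 20·log₁₀(23.9/2.3) = 101.8 − 20.33 = 81.47 dB(A).
refrigeration condenser: 73.7 − 20·log₁₀(5.8/2.3) = 73.7 − 8.03 = 65.67 dB(A).
Σ 10^(L/10) = 1.443e+08 → L_total = 10·log₁₀(1.443e+08) = 81.59 dB(A).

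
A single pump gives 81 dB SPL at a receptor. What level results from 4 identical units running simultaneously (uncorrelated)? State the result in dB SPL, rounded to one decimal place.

L_total = L₁ + 10·log₁₀ N for N identical incoherent sources.
L_total = 81 + 10·log₁₀(4) = 81 + 6.021 = 87.02 dB SPL.

87.0 dB SPL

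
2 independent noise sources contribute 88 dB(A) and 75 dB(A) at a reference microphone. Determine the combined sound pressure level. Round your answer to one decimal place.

For uncorrelated sources the intensities add, so convert each level to linear form, sum, and take 10·log₁₀ of the total.
Σ 10^(L/10) = 10^(88/10) + 10^(75/10) = 6.626e+08.
L_total = 10·log₁₀(6.626e+08) = 88.21 dB(A).

88.2 dB(A)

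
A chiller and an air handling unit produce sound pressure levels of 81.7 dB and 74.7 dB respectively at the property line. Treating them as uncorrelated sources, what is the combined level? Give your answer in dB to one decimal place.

82.5 dB

Incoherent sources combine by intensity addition: L_total = 10·log₁₀(Σ 10^(L_i/10)).
Σ 10^(L/10) = 10^(81.7/10) + 10^(74.7/10) = 1.774e+08.
L_total = 10·log₁₀(1.774e+08) = 82.49 dB.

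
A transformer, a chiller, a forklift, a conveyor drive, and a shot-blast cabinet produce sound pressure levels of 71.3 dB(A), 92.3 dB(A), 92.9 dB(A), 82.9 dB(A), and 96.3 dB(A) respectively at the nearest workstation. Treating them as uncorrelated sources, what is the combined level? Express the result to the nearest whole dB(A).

For uncorrelated sources the intensities add, so convert each level to linear form, sum, and take 10·log₁₀ of the total.
Σ 10^(L/10) = 10^(71.3/10) + 10^(92.3/10) + 10^(92.9/10) + 10^(82.9/10) + 10^(96.3/10) = 8.122e+09.
L_total = 10·log₁₀(8.122e+09) = 99.10 dB(A).

99 dB(A)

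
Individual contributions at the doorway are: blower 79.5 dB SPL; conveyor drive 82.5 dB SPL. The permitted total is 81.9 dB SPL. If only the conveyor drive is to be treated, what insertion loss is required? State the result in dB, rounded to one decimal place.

4.3 dB

The untreated sources together contribute 10^(79.5/10) = 8.913e+07, i.e. 79.50 dB SPL.
To meet 81.9 dB SPL overall, the treated conveyor drive may contribute at most 10^(81.9/10) − 8.913e+07 = 6.576e+07, i.e. 78.18 dB SPL.
So the conveyor drive must be reduced from 82.5 to 78.18 dB SPL: IL = 4.32 dB.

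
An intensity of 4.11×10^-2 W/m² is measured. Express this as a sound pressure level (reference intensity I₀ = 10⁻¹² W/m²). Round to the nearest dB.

Dividing by I₀ shifts the exponent by 12: I/I₀ = 4.11×10^10.
L = 10·(0.6138 + 10) = 106.14 dB.

106 dB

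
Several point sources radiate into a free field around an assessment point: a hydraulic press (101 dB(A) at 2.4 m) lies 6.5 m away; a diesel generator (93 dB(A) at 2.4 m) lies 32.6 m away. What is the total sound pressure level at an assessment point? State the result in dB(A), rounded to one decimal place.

Apply inverse-square spreading to bring every level to the receiver, then sum 10^(L/10).
hydraulic press: 101 − 20·log₁₀(6.5/2.4) = 101 − 8.65 = 92.35 dB(A).
diesel generator: 93 − 20·log₁₀(32.6/2.4) = 93 − 22.66 = 70.34 dB(A).
Σ 10^(L/10) = 1.727e+09 → L_total = 10·log₁₀(1.727e+09) = 92.37 dB(A).

92.4 dB(A)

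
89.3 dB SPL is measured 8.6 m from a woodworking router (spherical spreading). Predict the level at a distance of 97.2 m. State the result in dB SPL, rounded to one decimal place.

68.2 dB SPL

Spherical spreading from a point source gives a 20·log₁₀(r₂/r₁) drop.
L₂ = 89.3 − 20·log₁₀(97.2/8.6) = 89.3 − 21.063 = 68.24 dB SPL.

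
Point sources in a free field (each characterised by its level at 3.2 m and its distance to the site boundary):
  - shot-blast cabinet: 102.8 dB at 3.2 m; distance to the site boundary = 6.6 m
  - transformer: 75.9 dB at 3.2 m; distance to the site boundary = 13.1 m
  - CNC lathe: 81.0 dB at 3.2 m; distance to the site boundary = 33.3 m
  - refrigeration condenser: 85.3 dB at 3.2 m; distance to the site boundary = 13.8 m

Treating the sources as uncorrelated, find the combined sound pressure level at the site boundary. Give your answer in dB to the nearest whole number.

Propagate each source to the receiver with L = L_ref − 20·log₁₀(r/r_ref), then add intensities.
shot-blast cabinet: 102.8 − 20·log₁₀(6.6/3.2) = 102.8 − 6.29 = 96.51 dB.
transformer: 75.9 − 20·log₁₀(13.1/3.2) = 75.9 − 12.24 = 63.66 dB.
CNC lathe: 81.0 − 20·log₁₀(33.3/3.2) = 81.0 − 20.35 = 60.65 dB.
refrigeration condenser: 85.3 − 20·log₁₀(13.8/3.2) = 85.3 − 12.69 = 72.61 dB.
Σ 10^(L/10) = 4.501e+09 → L_total = 10·log₁₀(4.501e+09) = 96.53 dB.

97 dB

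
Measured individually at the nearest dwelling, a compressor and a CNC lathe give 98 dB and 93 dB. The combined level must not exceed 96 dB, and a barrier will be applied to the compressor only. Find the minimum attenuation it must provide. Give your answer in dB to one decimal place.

Everything except the compressor sums to 10^(93/10) = 1.995e+09 in linear terms, 93.00 dB.
To meet 96 dB overall, the treated compressor may contribute at most 10^(96/10) − 1.995e+09 = 1.986e+09, i.e. 92.98 dB.
Required insertion loss = 98 − 92.98 = 5.02 dB.

5.0 dB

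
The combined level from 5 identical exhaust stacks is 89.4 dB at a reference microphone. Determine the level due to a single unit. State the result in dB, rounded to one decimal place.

82.4 dB

Dividing the total intensity by 5 lowers the level by 10·log₁₀ 5 = 6.990 dB: L₁ = 89.4 − 6.990.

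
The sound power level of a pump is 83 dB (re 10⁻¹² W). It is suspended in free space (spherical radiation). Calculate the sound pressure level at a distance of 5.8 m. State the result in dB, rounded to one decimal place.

The power spreads over a sphere of area 4π·r², so L_p = L_w − 10·log₁₀(4π·r²).
4π·r² = 422.7 m², 10·log₁₀ of that is 26.261 dB.
L_p = 83 − 26.261 = 56.74 dB.

56.7 dB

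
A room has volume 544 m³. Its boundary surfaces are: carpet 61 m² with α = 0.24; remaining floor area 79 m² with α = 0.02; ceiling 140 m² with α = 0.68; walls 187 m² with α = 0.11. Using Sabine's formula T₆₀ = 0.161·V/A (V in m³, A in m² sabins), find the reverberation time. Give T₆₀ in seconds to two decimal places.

0.66 s

Summing Sᵢαᵢ: 61·0.24 + 79·0.02 + 140·0.68 + 187·0.11 = 131.99 m².
T₆₀ = 0.161 × 544 / 131.99 = 0.664 s.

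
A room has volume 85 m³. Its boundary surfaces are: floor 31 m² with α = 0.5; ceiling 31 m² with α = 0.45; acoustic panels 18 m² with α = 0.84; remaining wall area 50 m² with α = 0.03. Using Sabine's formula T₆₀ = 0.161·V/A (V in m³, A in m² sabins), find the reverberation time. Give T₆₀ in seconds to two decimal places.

Summing Sᵢαᵢ: 31·0.5 + 31·0.45 + 18·0.84 + 50·0.03 = 46.07 m².
T₆₀ = 0.161·V/A = 0.161·85/46.07 = 0.297 s.

0.30 s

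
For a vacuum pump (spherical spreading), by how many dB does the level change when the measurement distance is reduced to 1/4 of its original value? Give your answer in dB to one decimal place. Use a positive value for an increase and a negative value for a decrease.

+12.0 dB

Point-source spreading: ΔL = −20·log₁₀(r₂/r₁).
ΔL = −20·log₁₀(0.25) = +12.04 dB.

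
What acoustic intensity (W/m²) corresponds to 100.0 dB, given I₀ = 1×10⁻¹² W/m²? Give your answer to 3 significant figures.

L = 10·log₁₀(I/I₀) ⇒ I = I₀·10^(L/10) = 10⁻¹² × 10^10.00.

0.0100 W/m²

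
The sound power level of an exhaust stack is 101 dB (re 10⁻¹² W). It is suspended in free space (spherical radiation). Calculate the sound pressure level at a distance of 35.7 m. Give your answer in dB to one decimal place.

The power spreads over a sphere of area 4π·r², so L_p = L_w − 10·log₁₀(4π·r²).
4π·r² = 1.602e+04 m², 10·log₁₀ of that is 42.045 dB.
L_p = 101 − 42.045 = 58.95 dB.

59.0 dB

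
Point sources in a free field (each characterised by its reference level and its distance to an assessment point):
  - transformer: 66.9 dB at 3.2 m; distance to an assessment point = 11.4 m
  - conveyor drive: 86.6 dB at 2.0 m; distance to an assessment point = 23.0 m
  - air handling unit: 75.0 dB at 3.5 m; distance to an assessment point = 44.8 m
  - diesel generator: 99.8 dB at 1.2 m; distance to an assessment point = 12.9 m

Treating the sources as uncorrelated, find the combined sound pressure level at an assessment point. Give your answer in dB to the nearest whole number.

Propagate each source to the receiver with L = L_ref − 20·log₁₀(r/r_ref), then add intensities.
transformer: 66.9 − 20·log₁₀(11.4/3.2) = 66.9 − 11.04 = 55.86 dB.
conveyor drive: 86.6 − 20·log₁₀(23.0/2.0) = 86.6 − 21.21 = 65.39 dB.
air handling unit: 75.0 − 20·log₁₀(44.8/3.5) = 75.0 − 22.14 = 52.86 dB.
diesel generator: 99.8 − 20·log₁₀(12.9/1.2) = 99.8 − 20.63 = 79.17 dB.
Σ 10^(L/10) = 8.667e+07 → L_total = 10·log₁₀(8.667e+07) = 79.38 dB.

79 dB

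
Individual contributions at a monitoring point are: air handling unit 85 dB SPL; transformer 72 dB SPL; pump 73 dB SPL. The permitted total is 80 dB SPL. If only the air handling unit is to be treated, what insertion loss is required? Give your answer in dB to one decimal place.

6.9 dB

Everything except the air handling unit sums to 10^(72/10) + 10^(73/10) = 3.580e+07 in linear terms, 75.54 dB SPL.
The limit corresponds to 10^(80/10) = 1.000e+08; subtracting the fixed part leaves 6.420e+07 for the air handling unit, i.e. 78.08 dB SPL.
So the air handling unit must be reduced from 85 to 78.08 dB SPL: IL = 6.92 dB.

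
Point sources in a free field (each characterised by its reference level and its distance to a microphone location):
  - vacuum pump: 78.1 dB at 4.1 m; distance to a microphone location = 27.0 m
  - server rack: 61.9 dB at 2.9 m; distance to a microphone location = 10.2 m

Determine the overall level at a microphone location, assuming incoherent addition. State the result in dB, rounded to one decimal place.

62.1 dB

Propagate each source to the receiver with L = L_ref − 20·log₁₀(r/r_ref), then add intensities.
vacuum pump: 78.1 − 20·log₁₀(27.0/4.1) = 78.1 − 16.37 = 61.73 dB.
server rack: 61.9 − 20·log₁₀(10.2/2.9) = 61.9 − 10.92 = 50.98 dB.
Σ 10^(L/10) = 1.614e+06 → L_total = 10·log₁₀(1.614e+06) = 62.08 dB.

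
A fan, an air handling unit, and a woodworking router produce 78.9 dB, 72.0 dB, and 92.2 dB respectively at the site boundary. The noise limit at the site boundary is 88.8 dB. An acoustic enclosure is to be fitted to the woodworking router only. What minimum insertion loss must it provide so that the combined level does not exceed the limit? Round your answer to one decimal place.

4.0 dB

The untreated sources together contribute 10^(78.9/10) + 10^(72.0/10) = 9.347e+07, i.e. 79.71 dB.
To meet 88.8 dB overall, the treated woodworking router may contribute at most 10^(88.8/10) − 9.347e+07 = 6.651e+08, i.e. 88.23 dB.
So the woodworking router must be reduced from 92.2 to 88.23 dB: IL = 3.97 dB.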